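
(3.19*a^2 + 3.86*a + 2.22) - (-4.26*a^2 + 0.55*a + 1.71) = 7.45*a^2 + 3.31*a + 0.51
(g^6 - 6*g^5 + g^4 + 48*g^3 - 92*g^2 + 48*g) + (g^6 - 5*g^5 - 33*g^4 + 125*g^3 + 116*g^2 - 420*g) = 2*g^6 - 11*g^5 - 32*g^4 + 173*g^3 + 24*g^2 - 372*g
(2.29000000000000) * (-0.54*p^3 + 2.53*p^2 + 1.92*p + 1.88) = -1.2366*p^3 + 5.7937*p^2 + 4.3968*p + 4.3052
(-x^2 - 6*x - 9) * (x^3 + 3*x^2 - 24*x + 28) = -x^5 - 9*x^4 - 3*x^3 + 89*x^2 + 48*x - 252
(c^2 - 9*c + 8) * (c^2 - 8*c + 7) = c^4 - 17*c^3 + 87*c^2 - 127*c + 56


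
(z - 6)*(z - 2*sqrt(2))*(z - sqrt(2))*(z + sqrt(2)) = z^4 - 6*z^3 - 2*sqrt(2)*z^3 - 2*z^2 + 12*sqrt(2)*z^2 + 4*sqrt(2)*z + 12*z - 24*sqrt(2)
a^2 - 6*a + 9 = (a - 3)^2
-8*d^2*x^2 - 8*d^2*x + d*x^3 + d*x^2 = x*(-8*d + x)*(d*x + d)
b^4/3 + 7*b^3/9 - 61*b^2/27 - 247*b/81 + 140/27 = (b/3 + 1)*(b - 5/3)*(b - 4/3)*(b + 7/3)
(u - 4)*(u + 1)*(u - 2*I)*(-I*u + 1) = -I*u^4 - u^3 + 3*I*u^3 + 3*u^2 + 2*I*u^2 + 4*u + 6*I*u + 8*I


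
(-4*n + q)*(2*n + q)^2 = -16*n^3 - 12*n^2*q + q^3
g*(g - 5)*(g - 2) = g^3 - 7*g^2 + 10*g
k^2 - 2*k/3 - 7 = (k - 3)*(k + 7/3)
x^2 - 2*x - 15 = (x - 5)*(x + 3)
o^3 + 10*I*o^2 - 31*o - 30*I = (o + 2*I)*(o + 3*I)*(o + 5*I)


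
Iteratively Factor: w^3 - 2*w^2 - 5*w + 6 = (w - 3)*(w^2 + w - 2) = (w - 3)*(w + 2)*(w - 1)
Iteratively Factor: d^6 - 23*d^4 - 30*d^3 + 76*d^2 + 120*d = (d - 2)*(d^5 + 2*d^4 - 19*d^3 - 68*d^2 - 60*d) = (d - 2)*(d + 3)*(d^4 - d^3 - 16*d^2 - 20*d) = (d - 5)*(d - 2)*(d + 3)*(d^3 + 4*d^2 + 4*d) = (d - 5)*(d - 2)*(d + 2)*(d + 3)*(d^2 + 2*d) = d*(d - 5)*(d - 2)*(d + 2)*(d + 3)*(d + 2)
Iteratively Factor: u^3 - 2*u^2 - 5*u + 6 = (u - 3)*(u^2 + u - 2) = (u - 3)*(u - 1)*(u + 2)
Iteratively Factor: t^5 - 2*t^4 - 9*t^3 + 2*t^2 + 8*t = (t - 4)*(t^4 + 2*t^3 - t^2 - 2*t) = (t - 4)*(t + 2)*(t^3 - t) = (t - 4)*(t - 1)*(t + 2)*(t^2 + t) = t*(t - 4)*(t - 1)*(t + 2)*(t + 1)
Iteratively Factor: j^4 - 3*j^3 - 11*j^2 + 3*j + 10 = (j - 1)*(j^3 - 2*j^2 - 13*j - 10) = (j - 1)*(j + 1)*(j^2 - 3*j - 10) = (j - 1)*(j + 1)*(j + 2)*(j - 5)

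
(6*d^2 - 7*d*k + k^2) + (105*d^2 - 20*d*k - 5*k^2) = 111*d^2 - 27*d*k - 4*k^2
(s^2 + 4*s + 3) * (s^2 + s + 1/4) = s^4 + 5*s^3 + 29*s^2/4 + 4*s + 3/4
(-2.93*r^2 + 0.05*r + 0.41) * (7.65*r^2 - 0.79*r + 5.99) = -22.4145*r^4 + 2.6972*r^3 - 14.4537*r^2 - 0.0244*r + 2.4559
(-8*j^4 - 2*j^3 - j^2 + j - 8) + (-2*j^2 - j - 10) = -8*j^4 - 2*j^3 - 3*j^2 - 18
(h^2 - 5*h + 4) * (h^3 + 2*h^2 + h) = h^5 - 3*h^4 - 5*h^3 + 3*h^2 + 4*h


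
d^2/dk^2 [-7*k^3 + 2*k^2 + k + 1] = 4 - 42*k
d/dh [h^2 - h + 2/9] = 2*h - 1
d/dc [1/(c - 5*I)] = -1/(c - 5*I)^2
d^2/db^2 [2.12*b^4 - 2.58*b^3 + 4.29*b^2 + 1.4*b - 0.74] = 25.44*b^2 - 15.48*b + 8.58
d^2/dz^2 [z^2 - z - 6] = 2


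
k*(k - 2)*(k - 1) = k^3 - 3*k^2 + 2*k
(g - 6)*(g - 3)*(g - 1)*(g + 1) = g^4 - 9*g^3 + 17*g^2 + 9*g - 18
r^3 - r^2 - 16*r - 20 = (r - 5)*(r + 2)^2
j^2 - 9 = (j - 3)*(j + 3)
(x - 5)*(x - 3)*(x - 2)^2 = x^4 - 12*x^3 + 51*x^2 - 92*x + 60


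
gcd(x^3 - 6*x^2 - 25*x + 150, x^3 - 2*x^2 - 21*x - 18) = x - 6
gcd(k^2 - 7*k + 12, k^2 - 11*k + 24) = k - 3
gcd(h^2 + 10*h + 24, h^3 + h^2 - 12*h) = h + 4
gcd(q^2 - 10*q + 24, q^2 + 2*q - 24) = q - 4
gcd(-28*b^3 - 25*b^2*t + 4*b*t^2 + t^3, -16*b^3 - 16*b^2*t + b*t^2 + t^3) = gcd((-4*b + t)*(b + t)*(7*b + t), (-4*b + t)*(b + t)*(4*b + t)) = -4*b^2 - 3*b*t + t^2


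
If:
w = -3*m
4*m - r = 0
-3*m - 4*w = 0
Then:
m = 0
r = 0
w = 0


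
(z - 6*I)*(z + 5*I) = z^2 - I*z + 30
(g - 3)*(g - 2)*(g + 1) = g^3 - 4*g^2 + g + 6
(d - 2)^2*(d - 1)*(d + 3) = d^4 - 2*d^3 - 7*d^2 + 20*d - 12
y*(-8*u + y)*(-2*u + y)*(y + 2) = 16*u^2*y^2 + 32*u^2*y - 10*u*y^3 - 20*u*y^2 + y^4 + 2*y^3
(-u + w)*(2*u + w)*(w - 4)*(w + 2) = -2*u^2*w^2 + 4*u^2*w + 16*u^2 + u*w^3 - 2*u*w^2 - 8*u*w + w^4 - 2*w^3 - 8*w^2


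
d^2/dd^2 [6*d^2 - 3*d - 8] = 12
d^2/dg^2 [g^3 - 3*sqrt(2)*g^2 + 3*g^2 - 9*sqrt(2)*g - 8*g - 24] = 6*g - 6*sqrt(2) + 6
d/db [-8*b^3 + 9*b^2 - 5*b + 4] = -24*b^2 + 18*b - 5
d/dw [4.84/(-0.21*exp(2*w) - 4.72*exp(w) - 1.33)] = (2.0328*exp(w) + 22.8448)*exp(w)/(0.21*exp(2*w) + 4.72*exp(w) + 1.33)^2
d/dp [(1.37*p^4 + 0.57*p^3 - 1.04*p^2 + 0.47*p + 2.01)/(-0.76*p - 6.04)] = (-3.1236*p^4 - 33.9656*p^3 - 9.538*p^2 + 12.5632*p - 1.3112)/(0.5776*p^2 + 9.1808*p + 36.4816)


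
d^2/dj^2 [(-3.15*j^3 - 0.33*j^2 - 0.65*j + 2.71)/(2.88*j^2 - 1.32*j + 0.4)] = (-2.8421709430404e-14*j^5 + 1.4210854715202e-14*j^4 - 17.011296*j^3 + 147.127104*j^2 - 60.345216*j + 2.407968)/(23.887872*j^6 - 32.845824*j^5 + 25.007616*j^4 - 11.423808*j^3 + 3.47328*j^2 - 0.6336*j + 0.064)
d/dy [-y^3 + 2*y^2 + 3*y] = -3*y^2 + 4*y + 3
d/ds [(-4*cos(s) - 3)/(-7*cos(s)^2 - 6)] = 2*(14*cos(s)^2 + 21*cos(s) - 12)*sin(s)/(7*sin(s)^2 - 13)^2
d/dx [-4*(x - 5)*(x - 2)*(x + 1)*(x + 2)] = -16*x^3 + 48*x^2 + 72*x - 64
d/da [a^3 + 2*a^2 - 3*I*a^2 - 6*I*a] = 3*a^2 + a*(4 - 6*I) - 6*I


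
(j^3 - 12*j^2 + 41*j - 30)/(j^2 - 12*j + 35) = (j^2 - 7*j + 6)/(j - 7)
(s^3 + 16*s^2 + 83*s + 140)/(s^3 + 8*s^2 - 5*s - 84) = (s + 5)/(s - 3)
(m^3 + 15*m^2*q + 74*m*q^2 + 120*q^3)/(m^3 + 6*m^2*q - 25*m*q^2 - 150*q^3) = (-m - 4*q)/(-m + 5*q)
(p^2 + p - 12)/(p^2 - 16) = (p - 3)/(p - 4)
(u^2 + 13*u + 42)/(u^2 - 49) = (u + 6)/(u - 7)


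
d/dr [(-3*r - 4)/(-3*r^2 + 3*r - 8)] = 3*(-3*r^2 - 8*r + 12)/(9*r^4 - 18*r^3 + 57*r^2 - 48*r + 64)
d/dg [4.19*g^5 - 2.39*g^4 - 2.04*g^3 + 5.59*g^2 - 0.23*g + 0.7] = 20.95*g^4 - 9.56*g^3 - 6.12*g^2 + 11.18*g - 0.23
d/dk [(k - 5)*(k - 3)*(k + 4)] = 3*k^2 - 8*k - 17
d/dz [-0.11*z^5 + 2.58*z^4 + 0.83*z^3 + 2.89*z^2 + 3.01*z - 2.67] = -0.55*z^4 + 10.32*z^3 + 2.49*z^2 + 5.78*z + 3.01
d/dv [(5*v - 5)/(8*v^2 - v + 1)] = 40*v*(2 - v)/(64*v^4 - 16*v^3 + 17*v^2 - 2*v + 1)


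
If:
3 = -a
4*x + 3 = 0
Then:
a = -3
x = -3/4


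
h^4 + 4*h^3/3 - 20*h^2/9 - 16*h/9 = h*(h - 4/3)*(h + 2/3)*(h + 2)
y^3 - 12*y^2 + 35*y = y*(y - 7)*(y - 5)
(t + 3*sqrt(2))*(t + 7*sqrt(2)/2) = t^2 + 13*sqrt(2)*t/2 + 21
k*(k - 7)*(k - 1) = k^3 - 8*k^2 + 7*k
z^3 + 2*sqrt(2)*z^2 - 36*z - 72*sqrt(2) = (z - 6)*(z + 6)*(z + 2*sqrt(2))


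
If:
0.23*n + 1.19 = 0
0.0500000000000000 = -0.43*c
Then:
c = -0.12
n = -5.17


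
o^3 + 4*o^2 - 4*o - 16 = (o - 2)*(o + 2)*(o + 4)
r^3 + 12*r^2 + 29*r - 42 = (r - 1)*(r + 6)*(r + 7)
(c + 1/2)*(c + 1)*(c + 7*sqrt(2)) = c^3 + 3*c^2/2 + 7*sqrt(2)*c^2 + c/2 + 21*sqrt(2)*c/2 + 7*sqrt(2)/2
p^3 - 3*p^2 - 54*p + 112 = (p - 8)*(p - 2)*(p + 7)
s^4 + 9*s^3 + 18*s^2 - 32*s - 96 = (s - 2)*(s + 3)*(s + 4)^2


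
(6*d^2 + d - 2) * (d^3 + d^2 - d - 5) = 6*d^5 + 7*d^4 - 7*d^3 - 33*d^2 - 3*d + 10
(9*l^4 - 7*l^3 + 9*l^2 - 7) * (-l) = -9*l^5 + 7*l^4 - 9*l^3 + 7*l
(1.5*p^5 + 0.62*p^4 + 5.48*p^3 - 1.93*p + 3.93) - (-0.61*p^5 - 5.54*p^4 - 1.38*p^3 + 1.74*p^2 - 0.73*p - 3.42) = 2.11*p^5 + 6.16*p^4 + 6.86*p^3 - 1.74*p^2 - 1.2*p + 7.35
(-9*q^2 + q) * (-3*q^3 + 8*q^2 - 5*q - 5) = 27*q^5 - 75*q^4 + 53*q^3 + 40*q^2 - 5*q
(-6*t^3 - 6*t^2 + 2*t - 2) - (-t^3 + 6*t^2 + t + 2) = -5*t^3 - 12*t^2 + t - 4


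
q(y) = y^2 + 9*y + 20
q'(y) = 2*y + 9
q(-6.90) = 5.51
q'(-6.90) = -4.80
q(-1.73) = 7.42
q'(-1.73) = 5.54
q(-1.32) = 9.86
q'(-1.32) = 6.36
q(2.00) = 42.00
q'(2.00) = 13.00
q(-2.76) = 2.78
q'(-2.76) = 3.48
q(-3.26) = 1.29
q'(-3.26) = 2.48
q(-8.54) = 16.07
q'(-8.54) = -8.08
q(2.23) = 45.04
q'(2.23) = 13.46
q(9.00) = 182.00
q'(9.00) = 27.00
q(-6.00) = 2.00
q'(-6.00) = -3.00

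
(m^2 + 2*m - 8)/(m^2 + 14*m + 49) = (m^2 + 2*m - 8)/(m^2 + 14*m + 49)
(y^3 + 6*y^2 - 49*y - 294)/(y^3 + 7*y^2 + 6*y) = (y^2 - 49)/(y*(y + 1))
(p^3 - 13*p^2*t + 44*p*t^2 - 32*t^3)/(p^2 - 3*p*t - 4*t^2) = (p^2 - 9*p*t + 8*t^2)/(p + t)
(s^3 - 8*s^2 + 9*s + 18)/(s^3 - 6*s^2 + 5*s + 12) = (s - 6)/(s - 4)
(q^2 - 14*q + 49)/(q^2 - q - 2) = (-q^2 + 14*q - 49)/(-q^2 + q + 2)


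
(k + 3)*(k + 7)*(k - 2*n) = k^3 - 2*k^2*n + 10*k^2 - 20*k*n + 21*k - 42*n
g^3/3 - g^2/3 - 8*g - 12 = (g/3 + 1)*(g - 6)*(g + 2)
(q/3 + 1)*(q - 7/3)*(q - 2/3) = q^3/3 - 67*q/27 + 14/9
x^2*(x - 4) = x^3 - 4*x^2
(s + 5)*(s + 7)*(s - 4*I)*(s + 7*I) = s^4 + 12*s^3 + 3*I*s^3 + 63*s^2 + 36*I*s^2 + 336*s + 105*I*s + 980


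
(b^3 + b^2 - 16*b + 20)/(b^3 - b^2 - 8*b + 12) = (b + 5)/(b + 3)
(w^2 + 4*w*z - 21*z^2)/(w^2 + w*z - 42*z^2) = (-w + 3*z)/(-w + 6*z)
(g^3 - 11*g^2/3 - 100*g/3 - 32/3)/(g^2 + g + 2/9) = 3*(g^2 - 4*g - 32)/(3*g + 2)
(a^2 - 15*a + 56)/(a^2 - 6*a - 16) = (a - 7)/(a + 2)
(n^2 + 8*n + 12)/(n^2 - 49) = (n^2 + 8*n + 12)/(n^2 - 49)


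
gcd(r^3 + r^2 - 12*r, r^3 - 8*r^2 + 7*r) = r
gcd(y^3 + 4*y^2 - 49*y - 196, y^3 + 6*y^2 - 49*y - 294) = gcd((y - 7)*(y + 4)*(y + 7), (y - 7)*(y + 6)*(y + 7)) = y^2 - 49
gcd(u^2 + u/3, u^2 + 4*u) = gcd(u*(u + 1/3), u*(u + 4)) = u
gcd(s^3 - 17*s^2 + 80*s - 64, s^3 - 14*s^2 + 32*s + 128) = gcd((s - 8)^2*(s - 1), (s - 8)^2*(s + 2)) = s^2 - 16*s + 64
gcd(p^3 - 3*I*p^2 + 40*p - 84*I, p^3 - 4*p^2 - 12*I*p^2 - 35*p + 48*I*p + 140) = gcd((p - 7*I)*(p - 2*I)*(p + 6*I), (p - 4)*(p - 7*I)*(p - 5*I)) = p - 7*I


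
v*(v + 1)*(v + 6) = v^3 + 7*v^2 + 6*v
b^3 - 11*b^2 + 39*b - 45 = (b - 5)*(b - 3)^2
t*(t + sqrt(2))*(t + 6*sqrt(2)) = t^3 + 7*sqrt(2)*t^2 + 12*t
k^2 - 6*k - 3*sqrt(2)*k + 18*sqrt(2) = (k - 6)*(k - 3*sqrt(2))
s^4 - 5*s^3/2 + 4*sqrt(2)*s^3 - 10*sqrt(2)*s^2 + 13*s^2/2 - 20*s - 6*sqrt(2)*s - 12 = (s - 3)*(s + 1/2)*(s + 2*sqrt(2))^2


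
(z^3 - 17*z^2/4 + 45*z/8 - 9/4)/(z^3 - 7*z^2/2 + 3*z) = (z - 3/4)/z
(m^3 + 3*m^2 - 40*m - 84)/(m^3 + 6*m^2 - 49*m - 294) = (m^2 - 4*m - 12)/(m^2 - m - 42)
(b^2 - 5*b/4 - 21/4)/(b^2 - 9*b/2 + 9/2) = (4*b + 7)/(2*(2*b - 3))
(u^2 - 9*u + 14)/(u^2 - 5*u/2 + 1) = 2*(u - 7)/(2*u - 1)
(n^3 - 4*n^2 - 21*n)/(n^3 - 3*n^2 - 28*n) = (n + 3)/(n + 4)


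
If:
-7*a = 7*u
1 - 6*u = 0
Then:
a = -1/6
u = 1/6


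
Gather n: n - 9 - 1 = n - 10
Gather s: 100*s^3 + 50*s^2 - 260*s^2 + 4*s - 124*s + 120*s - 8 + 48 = 100*s^3 - 210*s^2 + 40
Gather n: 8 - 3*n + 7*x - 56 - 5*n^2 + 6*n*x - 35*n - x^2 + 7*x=-5*n^2 + n*(6*x - 38) - x^2 + 14*x - 48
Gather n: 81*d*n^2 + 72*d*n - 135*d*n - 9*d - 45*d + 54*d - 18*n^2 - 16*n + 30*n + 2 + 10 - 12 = n^2*(81*d - 18) + n*(14 - 63*d)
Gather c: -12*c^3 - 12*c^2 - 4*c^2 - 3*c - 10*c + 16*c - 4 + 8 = -12*c^3 - 16*c^2 + 3*c + 4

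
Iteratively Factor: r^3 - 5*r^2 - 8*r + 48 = (r - 4)*(r^2 - r - 12) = (r - 4)*(r + 3)*(r - 4)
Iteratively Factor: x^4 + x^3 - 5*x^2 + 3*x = (x)*(x^3 + x^2 - 5*x + 3) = x*(x - 1)*(x^2 + 2*x - 3) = x*(x - 1)*(x + 3)*(x - 1)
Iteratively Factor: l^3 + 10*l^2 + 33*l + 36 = (l + 3)*(l^2 + 7*l + 12) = (l + 3)*(l + 4)*(l + 3)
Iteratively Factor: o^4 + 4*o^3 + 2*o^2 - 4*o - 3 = (o + 3)*(o^3 + o^2 - o - 1) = (o + 1)*(o + 3)*(o^2 - 1) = (o - 1)*(o + 1)*(o + 3)*(o + 1)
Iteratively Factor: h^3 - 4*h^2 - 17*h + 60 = (h - 5)*(h^2 + h - 12) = (h - 5)*(h + 4)*(h - 3)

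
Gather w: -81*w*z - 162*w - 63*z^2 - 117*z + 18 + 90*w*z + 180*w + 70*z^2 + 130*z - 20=w*(9*z + 18) + 7*z^2 + 13*z - 2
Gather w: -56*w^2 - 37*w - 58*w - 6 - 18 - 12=-56*w^2 - 95*w - 36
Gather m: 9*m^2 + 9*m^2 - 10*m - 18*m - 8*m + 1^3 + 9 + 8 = 18*m^2 - 36*m + 18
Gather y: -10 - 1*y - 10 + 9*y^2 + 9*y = 9*y^2 + 8*y - 20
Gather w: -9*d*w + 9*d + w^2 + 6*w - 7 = 9*d + w^2 + w*(6 - 9*d) - 7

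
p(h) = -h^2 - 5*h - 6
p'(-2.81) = 0.62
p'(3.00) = -11.00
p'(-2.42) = -0.16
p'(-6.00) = 7.00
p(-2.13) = 0.11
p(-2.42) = 0.24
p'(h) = -2*h - 5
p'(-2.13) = -0.74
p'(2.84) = -10.68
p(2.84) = -28.27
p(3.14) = -31.56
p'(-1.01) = -2.98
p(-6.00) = -12.00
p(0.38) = -8.04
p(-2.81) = 0.15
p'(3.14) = -11.28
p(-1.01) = -1.97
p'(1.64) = -8.28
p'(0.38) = -5.76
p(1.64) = -16.89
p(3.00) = -30.00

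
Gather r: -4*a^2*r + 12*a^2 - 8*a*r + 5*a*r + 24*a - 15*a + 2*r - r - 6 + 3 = 12*a^2 + 9*a + r*(-4*a^2 - 3*a + 1) - 3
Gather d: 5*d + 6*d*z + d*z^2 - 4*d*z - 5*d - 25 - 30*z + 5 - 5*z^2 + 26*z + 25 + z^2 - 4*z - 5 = d*(z^2 + 2*z) - 4*z^2 - 8*z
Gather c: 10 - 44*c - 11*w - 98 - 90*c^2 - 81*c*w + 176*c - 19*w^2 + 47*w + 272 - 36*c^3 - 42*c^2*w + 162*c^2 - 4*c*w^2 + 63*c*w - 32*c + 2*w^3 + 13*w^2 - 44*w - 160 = -36*c^3 + c^2*(72 - 42*w) + c*(-4*w^2 - 18*w + 100) + 2*w^3 - 6*w^2 - 8*w + 24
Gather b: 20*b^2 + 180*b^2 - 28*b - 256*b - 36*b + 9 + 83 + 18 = 200*b^2 - 320*b + 110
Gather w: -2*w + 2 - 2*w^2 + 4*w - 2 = -2*w^2 + 2*w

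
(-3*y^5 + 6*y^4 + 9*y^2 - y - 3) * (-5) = 15*y^5 - 30*y^4 - 45*y^2 + 5*y + 15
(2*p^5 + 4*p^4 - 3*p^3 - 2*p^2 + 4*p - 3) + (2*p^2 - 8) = 2*p^5 + 4*p^4 - 3*p^3 + 4*p - 11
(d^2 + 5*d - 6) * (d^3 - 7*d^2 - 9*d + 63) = d^5 - 2*d^4 - 50*d^3 + 60*d^2 + 369*d - 378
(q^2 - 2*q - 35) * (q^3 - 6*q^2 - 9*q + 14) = q^5 - 8*q^4 - 32*q^3 + 242*q^2 + 287*q - 490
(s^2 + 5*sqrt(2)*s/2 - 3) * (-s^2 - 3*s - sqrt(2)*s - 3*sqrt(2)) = -s^4 - 7*sqrt(2)*s^3/2 - 3*s^3 - 21*sqrt(2)*s^2/2 - 2*s^2 - 6*s + 3*sqrt(2)*s + 9*sqrt(2)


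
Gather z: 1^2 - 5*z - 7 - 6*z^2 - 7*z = -6*z^2 - 12*z - 6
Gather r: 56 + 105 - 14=147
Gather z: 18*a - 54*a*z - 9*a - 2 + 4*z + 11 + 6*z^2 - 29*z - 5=9*a + 6*z^2 + z*(-54*a - 25) + 4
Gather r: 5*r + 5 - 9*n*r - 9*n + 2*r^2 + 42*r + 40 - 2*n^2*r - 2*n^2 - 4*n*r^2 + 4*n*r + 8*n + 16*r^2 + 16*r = -2*n^2 - n + r^2*(18 - 4*n) + r*(-2*n^2 - 5*n + 63) + 45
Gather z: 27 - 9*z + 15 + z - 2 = 40 - 8*z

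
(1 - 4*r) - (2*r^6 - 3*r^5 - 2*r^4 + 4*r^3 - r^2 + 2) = -2*r^6 + 3*r^5 + 2*r^4 - 4*r^3 + r^2 - 4*r - 1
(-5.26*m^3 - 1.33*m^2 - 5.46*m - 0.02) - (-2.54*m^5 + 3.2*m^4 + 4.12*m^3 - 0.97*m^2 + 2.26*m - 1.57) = 2.54*m^5 - 3.2*m^4 - 9.38*m^3 - 0.36*m^2 - 7.72*m + 1.55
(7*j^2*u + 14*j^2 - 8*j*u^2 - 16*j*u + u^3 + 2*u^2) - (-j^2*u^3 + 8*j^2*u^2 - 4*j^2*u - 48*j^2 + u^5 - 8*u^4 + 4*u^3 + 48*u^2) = j^2*u^3 - 8*j^2*u^2 + 11*j^2*u + 62*j^2 - 8*j*u^2 - 16*j*u - u^5 + 8*u^4 - 3*u^3 - 46*u^2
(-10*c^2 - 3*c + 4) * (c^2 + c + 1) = -10*c^4 - 13*c^3 - 9*c^2 + c + 4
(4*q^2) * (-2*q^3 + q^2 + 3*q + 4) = -8*q^5 + 4*q^4 + 12*q^3 + 16*q^2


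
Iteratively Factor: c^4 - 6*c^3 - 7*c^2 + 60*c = (c - 5)*(c^3 - c^2 - 12*c) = (c - 5)*(c + 3)*(c^2 - 4*c) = c*(c - 5)*(c + 3)*(c - 4)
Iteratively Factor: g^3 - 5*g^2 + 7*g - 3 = (g - 1)*(g^2 - 4*g + 3) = (g - 3)*(g - 1)*(g - 1)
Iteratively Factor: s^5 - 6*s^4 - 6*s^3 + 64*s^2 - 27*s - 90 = (s - 2)*(s^4 - 4*s^3 - 14*s^2 + 36*s + 45) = (s - 3)*(s - 2)*(s^3 - s^2 - 17*s - 15) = (s - 3)*(s - 2)*(s + 3)*(s^2 - 4*s - 5) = (s - 5)*(s - 3)*(s - 2)*(s + 3)*(s + 1)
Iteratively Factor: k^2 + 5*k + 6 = (k + 3)*(k + 2)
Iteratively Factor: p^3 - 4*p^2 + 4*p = (p - 2)*(p^2 - 2*p) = p*(p - 2)*(p - 2)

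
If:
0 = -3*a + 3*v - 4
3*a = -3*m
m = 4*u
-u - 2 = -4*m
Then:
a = -8/15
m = 8/15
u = 2/15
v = 4/5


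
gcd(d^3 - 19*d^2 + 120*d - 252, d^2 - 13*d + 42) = d^2 - 13*d + 42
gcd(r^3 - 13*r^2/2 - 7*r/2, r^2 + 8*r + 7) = 1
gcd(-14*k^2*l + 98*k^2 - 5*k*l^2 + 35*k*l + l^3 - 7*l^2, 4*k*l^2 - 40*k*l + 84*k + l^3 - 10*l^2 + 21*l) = l - 7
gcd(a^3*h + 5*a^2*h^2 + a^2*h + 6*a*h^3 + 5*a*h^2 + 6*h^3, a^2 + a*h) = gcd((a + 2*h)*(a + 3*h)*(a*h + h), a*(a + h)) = 1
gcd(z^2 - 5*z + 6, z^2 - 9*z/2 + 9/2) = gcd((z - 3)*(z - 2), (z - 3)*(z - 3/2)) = z - 3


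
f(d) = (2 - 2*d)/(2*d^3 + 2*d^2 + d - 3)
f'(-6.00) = -0.01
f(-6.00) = -0.04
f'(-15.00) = 0.00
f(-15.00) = -0.00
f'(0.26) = 0.23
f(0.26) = -0.58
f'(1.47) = 0.00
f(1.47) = -0.10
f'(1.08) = -0.45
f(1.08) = -0.05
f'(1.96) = 0.04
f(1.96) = -0.09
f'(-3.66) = -0.08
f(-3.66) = -0.12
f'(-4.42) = -0.04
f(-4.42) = -0.08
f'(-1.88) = -0.51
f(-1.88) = -0.52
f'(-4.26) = -0.05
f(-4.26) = -0.08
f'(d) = (2 - 2*d)*(-6*d^2 - 4*d - 1)/(2*d^3 + 2*d^2 + d - 3)^2 - 2/(2*d^3 + 2*d^2 + d - 3)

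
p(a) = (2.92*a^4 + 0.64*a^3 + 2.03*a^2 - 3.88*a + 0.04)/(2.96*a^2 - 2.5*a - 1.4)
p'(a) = (2.5 - 5.92*a)*(2.92*a^4 + 0.64*a^3 + 2.03*a^2 - 3.88*a + 0.04)/(2.96*a^2 - 2.5*a - 1.4)^2 + (11.68*a^3 + 1.92*a^2 + 4.06*a - 3.88)/(2.96*a^2 - 2.5*a - 1.4) = (17.2864*a^5 - 20.0056*a^4 - 19.552*a^3 + 3.7218*a^2 - 5.9208*a + 5.532)/(8.7616*a^4 - 14.8*a^3 - 2.038*a^2 + 7.0*a + 1.96)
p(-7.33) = 47.25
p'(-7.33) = -13.42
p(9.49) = 100.96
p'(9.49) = 19.76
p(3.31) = 16.84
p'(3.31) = 7.31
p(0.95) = -1.01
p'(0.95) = -13.48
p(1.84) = 9.26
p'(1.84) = 1.28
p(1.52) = 10.17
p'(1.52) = -11.19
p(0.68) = 0.48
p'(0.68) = -1.56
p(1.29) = 26.18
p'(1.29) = -348.65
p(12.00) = 156.77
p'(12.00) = 24.72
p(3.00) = 14.68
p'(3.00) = 6.59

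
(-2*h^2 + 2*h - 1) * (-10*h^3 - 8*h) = 20*h^5 - 20*h^4 + 26*h^3 - 16*h^2 + 8*h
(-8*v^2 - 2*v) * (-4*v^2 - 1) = 32*v^4 + 8*v^3 + 8*v^2 + 2*v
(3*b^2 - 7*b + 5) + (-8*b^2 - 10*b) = -5*b^2 - 17*b + 5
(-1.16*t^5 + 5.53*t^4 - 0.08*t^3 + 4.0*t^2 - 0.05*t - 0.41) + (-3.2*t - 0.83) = -1.16*t^5 + 5.53*t^4 - 0.08*t^3 + 4.0*t^2 - 3.25*t - 1.24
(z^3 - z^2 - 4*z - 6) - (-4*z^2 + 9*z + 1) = z^3 + 3*z^2 - 13*z - 7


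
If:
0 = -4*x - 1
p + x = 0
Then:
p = 1/4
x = -1/4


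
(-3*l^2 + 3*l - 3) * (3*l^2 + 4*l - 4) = -9*l^4 - 3*l^3 + 15*l^2 - 24*l + 12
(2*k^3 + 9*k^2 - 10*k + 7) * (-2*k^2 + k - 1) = -4*k^5 - 16*k^4 + 27*k^3 - 33*k^2 + 17*k - 7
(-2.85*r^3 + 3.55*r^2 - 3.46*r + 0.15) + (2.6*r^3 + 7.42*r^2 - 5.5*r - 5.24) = -0.25*r^3 + 10.97*r^2 - 8.96*r - 5.09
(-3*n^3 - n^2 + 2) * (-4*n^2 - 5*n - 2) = 12*n^5 + 19*n^4 + 11*n^3 - 6*n^2 - 10*n - 4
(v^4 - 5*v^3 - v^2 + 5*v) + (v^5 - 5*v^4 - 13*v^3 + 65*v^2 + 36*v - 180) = v^5 - 4*v^4 - 18*v^3 + 64*v^2 + 41*v - 180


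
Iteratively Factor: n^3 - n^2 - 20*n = (n + 4)*(n^2 - 5*n) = (n - 5)*(n + 4)*(n)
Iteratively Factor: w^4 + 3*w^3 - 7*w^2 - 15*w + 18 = (w - 2)*(w^3 + 5*w^2 + 3*w - 9) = (w - 2)*(w - 1)*(w^2 + 6*w + 9) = (w - 2)*(w - 1)*(w + 3)*(w + 3)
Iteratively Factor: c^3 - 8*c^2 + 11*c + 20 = (c - 5)*(c^2 - 3*c - 4) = (c - 5)*(c + 1)*(c - 4)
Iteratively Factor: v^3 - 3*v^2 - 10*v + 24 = (v - 2)*(v^2 - v - 12) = (v - 2)*(v + 3)*(v - 4)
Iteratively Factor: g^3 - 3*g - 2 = (g + 1)*(g^2 - g - 2) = (g - 2)*(g + 1)*(g + 1)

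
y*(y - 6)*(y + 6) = y^3 - 36*y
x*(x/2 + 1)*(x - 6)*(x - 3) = x^4/2 - 7*x^3/2 + 18*x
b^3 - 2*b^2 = b^2*(b - 2)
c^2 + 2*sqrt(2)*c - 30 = (c - 3*sqrt(2))*(c + 5*sqrt(2))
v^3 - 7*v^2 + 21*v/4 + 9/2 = (v - 6)*(v - 3/2)*(v + 1/2)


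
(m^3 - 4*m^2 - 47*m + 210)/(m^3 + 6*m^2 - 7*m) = (m^2 - 11*m + 30)/(m*(m - 1))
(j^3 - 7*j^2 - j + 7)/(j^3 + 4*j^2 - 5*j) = (j^2 - 6*j - 7)/(j*(j + 5))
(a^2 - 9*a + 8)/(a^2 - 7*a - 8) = (a - 1)/(a + 1)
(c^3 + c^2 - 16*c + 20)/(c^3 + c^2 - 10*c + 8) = (c^2 + 3*c - 10)/(c^2 + 3*c - 4)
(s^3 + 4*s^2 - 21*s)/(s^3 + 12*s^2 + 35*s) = (s - 3)/(s + 5)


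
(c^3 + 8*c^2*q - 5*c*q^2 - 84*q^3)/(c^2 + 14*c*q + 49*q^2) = (c^2 + c*q - 12*q^2)/(c + 7*q)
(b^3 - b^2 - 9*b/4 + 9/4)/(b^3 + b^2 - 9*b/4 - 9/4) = (b - 1)/(b + 1)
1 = 1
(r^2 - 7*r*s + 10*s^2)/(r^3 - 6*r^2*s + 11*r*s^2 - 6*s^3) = (r - 5*s)/(r^2 - 4*r*s + 3*s^2)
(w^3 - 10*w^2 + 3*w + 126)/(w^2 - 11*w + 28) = (w^2 - 3*w - 18)/(w - 4)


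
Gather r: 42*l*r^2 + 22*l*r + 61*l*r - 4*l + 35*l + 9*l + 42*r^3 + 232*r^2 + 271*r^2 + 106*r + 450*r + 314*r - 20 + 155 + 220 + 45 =40*l + 42*r^3 + r^2*(42*l + 503) + r*(83*l + 870) + 400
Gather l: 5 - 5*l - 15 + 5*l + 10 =0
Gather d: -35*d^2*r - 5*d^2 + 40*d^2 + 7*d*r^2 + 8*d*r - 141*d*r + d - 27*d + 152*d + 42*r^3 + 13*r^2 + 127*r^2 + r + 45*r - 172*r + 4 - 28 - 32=d^2*(35 - 35*r) + d*(7*r^2 - 133*r + 126) + 42*r^3 + 140*r^2 - 126*r - 56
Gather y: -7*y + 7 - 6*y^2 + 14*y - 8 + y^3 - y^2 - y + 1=y^3 - 7*y^2 + 6*y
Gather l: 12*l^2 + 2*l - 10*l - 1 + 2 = 12*l^2 - 8*l + 1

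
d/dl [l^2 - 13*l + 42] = 2*l - 13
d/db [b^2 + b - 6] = 2*b + 1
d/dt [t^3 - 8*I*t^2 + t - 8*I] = 3*t^2 - 16*I*t + 1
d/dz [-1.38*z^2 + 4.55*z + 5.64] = 4.55 - 2.76*z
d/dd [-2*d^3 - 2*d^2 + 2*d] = -6*d^2 - 4*d + 2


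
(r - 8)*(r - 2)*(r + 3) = r^3 - 7*r^2 - 14*r + 48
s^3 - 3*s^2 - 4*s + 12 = (s - 3)*(s - 2)*(s + 2)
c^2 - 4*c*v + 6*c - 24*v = (c + 6)*(c - 4*v)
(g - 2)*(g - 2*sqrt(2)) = g^2 - 2*sqrt(2)*g - 2*g + 4*sqrt(2)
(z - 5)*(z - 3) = z^2 - 8*z + 15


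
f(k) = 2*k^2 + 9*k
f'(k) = 4*k + 9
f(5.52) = 110.62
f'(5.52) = 31.08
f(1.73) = 21.56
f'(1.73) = 15.92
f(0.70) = 7.28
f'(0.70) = 11.80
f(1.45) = 17.26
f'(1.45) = 14.80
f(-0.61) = -4.75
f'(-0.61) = 6.56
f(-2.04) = -10.04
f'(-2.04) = 0.84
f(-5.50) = 11.00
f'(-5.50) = -13.00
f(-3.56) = -6.69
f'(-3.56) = -5.24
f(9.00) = 243.00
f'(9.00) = 45.00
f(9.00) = 243.00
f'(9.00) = 45.00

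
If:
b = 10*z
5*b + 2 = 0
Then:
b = -2/5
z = -1/25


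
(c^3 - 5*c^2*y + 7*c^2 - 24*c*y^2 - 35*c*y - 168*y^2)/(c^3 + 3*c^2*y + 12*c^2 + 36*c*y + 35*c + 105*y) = (c - 8*y)/(c + 5)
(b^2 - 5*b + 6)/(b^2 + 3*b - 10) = (b - 3)/(b + 5)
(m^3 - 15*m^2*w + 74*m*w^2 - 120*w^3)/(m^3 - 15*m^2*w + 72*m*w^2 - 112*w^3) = (m^2 - 11*m*w + 30*w^2)/(m^2 - 11*m*w + 28*w^2)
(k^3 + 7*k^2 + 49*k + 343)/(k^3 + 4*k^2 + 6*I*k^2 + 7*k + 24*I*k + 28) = (k^2 + 7*k*(1 - I) - 49*I)/(k^2 + k*(4 - I) - 4*I)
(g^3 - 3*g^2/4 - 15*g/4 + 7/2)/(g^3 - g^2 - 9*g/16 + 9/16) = 4*(4*g^2 + g - 14)/(16*g^2 - 9)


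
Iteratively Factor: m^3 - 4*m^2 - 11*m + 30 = (m - 2)*(m^2 - 2*m - 15) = (m - 5)*(m - 2)*(m + 3)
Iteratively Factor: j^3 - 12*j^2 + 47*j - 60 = (j - 3)*(j^2 - 9*j + 20) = (j - 5)*(j - 3)*(j - 4)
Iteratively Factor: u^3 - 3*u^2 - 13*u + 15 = (u - 1)*(u^2 - 2*u - 15) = (u - 5)*(u - 1)*(u + 3)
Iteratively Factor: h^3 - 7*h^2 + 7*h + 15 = (h - 5)*(h^2 - 2*h - 3) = (h - 5)*(h + 1)*(h - 3)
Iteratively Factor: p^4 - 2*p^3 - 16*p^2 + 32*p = (p)*(p^3 - 2*p^2 - 16*p + 32) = p*(p + 4)*(p^2 - 6*p + 8) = p*(p - 4)*(p + 4)*(p - 2)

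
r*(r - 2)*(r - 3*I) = r^3 - 2*r^2 - 3*I*r^2 + 6*I*r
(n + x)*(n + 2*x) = n^2 + 3*n*x + 2*x^2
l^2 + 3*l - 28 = (l - 4)*(l + 7)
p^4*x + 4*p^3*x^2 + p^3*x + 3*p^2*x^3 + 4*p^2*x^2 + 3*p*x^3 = p*(p + x)*(p + 3*x)*(p*x + x)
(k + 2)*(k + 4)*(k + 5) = k^3 + 11*k^2 + 38*k + 40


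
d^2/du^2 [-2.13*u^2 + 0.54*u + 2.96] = -4.26000000000000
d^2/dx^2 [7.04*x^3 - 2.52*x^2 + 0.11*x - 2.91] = 42.24*x - 5.04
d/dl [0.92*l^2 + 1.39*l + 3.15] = 1.84*l + 1.39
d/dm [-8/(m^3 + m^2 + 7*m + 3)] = 8*(3*m^2 + 2*m + 7)/(m^3 + m^2 + 7*m + 3)^2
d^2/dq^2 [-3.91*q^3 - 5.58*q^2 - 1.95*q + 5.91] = -23.46*q - 11.16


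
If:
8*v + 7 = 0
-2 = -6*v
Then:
No Solution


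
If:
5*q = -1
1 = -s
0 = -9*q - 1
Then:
No Solution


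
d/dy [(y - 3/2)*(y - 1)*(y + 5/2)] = 3*y^2 - 19/4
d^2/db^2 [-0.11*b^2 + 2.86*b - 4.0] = -0.220000000000000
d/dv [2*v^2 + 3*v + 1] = 4*v + 3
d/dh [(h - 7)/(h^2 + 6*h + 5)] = (h^2 + 6*h - 2*(h - 7)*(h + 3) + 5)/(h^2 + 6*h + 5)^2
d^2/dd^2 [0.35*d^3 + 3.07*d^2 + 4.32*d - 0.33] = 2.1*d + 6.14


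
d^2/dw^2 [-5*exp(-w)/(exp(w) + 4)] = -5/(exp(2*w) + 4*exp(w)) - 15*exp(w)/(exp(w) + 4)^3 - 20/(exp(w) + 4)^3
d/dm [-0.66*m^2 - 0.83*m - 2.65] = -1.32*m - 0.83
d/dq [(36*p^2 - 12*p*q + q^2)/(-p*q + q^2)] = p*(36*p^2 - 72*p*q + 11*q^2)/(q^2*(p^2 - 2*p*q + q^2))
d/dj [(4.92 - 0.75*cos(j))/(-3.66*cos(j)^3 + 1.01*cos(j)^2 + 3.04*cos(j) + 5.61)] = (5.49*cos(j)^3 - 54.7791*cos(j)^2 + 9.9384*cos(j) + 19.1643)*sin(j)/(13.3956*cos(j)^6 - 7.3932*cos(j)^5 - 21.2327*cos(j)^4 - 34.9244*cos(j)^3 + 20.5738*cos(j)^2 + 34.1088*cos(j) + 31.4721)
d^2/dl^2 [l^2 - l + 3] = 2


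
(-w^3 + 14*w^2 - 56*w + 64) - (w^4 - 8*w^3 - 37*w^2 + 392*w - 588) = -w^4 + 7*w^3 + 51*w^2 - 448*w + 652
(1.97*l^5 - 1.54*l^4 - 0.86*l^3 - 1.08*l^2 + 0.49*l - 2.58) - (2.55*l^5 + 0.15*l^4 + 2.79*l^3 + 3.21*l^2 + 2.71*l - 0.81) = -0.58*l^5 - 1.69*l^4 - 3.65*l^3 - 4.29*l^2 - 2.22*l - 1.77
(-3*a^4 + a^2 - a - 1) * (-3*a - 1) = 9*a^5 + 3*a^4 - 3*a^3 + 2*a^2 + 4*a + 1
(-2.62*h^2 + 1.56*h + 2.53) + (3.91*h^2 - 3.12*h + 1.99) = 1.29*h^2 - 1.56*h + 4.52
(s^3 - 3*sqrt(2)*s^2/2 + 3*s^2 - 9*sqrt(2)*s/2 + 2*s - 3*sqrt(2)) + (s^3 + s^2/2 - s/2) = 2*s^3 - 3*sqrt(2)*s^2/2 + 7*s^2/2 - 9*sqrt(2)*s/2 + 3*s/2 - 3*sqrt(2)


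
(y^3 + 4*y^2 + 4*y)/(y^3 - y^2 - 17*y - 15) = y*(y^2 + 4*y + 4)/(y^3 - y^2 - 17*y - 15)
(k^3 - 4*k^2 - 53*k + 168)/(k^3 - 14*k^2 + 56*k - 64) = (k^2 + 4*k - 21)/(k^2 - 6*k + 8)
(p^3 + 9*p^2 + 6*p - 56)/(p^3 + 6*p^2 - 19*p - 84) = (p^2 + 2*p - 8)/(p^2 - p - 12)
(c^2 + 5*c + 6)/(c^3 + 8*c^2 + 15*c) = (c + 2)/(c*(c + 5))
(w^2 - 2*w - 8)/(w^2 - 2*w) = (w^2 - 2*w - 8)/(w*(w - 2))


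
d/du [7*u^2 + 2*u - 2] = 14*u + 2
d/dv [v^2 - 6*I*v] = 2*v - 6*I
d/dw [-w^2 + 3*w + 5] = 3 - 2*w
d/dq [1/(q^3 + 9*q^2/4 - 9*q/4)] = 12*(-4*q^2 - 6*q + 3)/(q^2*(4*q^2 + 9*q - 9)^2)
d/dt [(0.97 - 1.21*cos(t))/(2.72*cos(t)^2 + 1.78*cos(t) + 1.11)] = (-3.2912*cos(t)^2 + 5.2768*cos(t) + 3.0697)*sin(t)/(7.3984*cos(t)^4 + 9.6832*cos(t)^3 + 9.2068*cos(t)^2 + 3.9516*cos(t) + 1.2321)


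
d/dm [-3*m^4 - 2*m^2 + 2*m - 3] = -12*m^3 - 4*m + 2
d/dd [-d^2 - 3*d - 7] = -2*d - 3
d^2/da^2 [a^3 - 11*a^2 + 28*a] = 6*a - 22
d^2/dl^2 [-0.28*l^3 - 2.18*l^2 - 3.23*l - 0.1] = -1.68*l - 4.36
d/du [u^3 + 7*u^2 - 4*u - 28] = 3*u^2 + 14*u - 4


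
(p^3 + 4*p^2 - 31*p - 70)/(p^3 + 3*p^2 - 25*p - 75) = (p^2 + 9*p + 14)/(p^2 + 8*p + 15)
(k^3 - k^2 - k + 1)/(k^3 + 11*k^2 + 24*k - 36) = (k^2 - 1)/(k^2 + 12*k + 36)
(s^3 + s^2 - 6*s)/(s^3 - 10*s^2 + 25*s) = (s^2 + s - 6)/(s^2 - 10*s + 25)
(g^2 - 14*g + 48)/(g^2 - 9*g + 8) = (g - 6)/(g - 1)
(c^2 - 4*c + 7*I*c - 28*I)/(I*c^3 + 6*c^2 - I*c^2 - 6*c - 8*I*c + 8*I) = (-I*c^2 + c*(7 + 4*I) - 28)/(c^3 + c^2*(-1 - 6*I) + c*(-8 + 6*I) + 8)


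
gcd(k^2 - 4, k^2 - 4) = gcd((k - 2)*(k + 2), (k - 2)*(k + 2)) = k^2 - 4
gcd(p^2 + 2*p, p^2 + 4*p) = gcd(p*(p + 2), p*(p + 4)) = p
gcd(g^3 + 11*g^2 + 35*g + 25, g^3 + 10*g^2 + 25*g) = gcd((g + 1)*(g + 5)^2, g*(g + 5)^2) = g^2 + 10*g + 25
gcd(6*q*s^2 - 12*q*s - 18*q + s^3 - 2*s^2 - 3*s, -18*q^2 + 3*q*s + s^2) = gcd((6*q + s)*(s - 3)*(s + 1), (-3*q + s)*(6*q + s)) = 6*q + s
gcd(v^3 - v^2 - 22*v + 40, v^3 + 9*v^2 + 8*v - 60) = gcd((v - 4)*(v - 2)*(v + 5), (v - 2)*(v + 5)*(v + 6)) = v^2 + 3*v - 10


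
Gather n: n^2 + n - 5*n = n^2 - 4*n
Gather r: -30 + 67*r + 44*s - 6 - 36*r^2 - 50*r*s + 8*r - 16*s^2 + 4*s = -36*r^2 + r*(75 - 50*s) - 16*s^2 + 48*s - 36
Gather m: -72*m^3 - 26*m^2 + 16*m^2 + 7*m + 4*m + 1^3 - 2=-72*m^3 - 10*m^2 + 11*m - 1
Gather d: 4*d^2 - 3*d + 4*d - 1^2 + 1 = 4*d^2 + d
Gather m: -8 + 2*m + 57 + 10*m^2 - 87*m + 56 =10*m^2 - 85*m + 105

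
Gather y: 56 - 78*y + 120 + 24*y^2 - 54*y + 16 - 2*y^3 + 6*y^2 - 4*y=-2*y^3 + 30*y^2 - 136*y + 192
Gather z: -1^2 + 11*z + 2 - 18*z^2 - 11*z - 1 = -18*z^2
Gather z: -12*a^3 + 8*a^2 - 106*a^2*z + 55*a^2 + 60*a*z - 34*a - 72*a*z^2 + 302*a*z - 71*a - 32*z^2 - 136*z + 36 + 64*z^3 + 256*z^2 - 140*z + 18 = -12*a^3 + 63*a^2 - 105*a + 64*z^3 + z^2*(224 - 72*a) + z*(-106*a^2 + 362*a - 276) + 54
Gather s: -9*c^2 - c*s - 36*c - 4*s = -9*c^2 - 36*c + s*(-c - 4)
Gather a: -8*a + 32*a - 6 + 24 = 24*a + 18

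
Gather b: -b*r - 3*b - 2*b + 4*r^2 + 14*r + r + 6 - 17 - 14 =b*(-r - 5) + 4*r^2 + 15*r - 25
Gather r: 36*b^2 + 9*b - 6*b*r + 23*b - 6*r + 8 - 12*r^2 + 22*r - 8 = 36*b^2 + 32*b - 12*r^2 + r*(16 - 6*b)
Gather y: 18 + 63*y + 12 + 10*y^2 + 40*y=10*y^2 + 103*y + 30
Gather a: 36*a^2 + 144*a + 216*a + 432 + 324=36*a^2 + 360*a + 756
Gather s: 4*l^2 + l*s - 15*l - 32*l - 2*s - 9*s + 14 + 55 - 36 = 4*l^2 - 47*l + s*(l - 11) + 33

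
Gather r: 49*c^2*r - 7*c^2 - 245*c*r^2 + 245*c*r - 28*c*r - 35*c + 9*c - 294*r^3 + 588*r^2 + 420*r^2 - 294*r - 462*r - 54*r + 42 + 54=-7*c^2 - 26*c - 294*r^3 + r^2*(1008 - 245*c) + r*(49*c^2 + 217*c - 810) + 96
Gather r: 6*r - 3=6*r - 3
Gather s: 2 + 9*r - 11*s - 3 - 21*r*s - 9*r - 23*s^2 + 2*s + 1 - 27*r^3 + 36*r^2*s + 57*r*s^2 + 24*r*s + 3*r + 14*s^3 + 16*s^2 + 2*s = -27*r^3 + 3*r + 14*s^3 + s^2*(57*r - 7) + s*(36*r^2 + 3*r - 7)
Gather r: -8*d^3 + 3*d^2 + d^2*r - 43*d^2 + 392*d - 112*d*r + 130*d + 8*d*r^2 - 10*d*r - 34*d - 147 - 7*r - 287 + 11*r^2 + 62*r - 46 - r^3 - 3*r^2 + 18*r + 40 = -8*d^3 - 40*d^2 + 488*d - r^3 + r^2*(8*d + 8) + r*(d^2 - 122*d + 73) - 440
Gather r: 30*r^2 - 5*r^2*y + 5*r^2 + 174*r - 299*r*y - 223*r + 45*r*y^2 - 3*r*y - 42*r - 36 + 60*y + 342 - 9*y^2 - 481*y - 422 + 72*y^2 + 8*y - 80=r^2*(35 - 5*y) + r*(45*y^2 - 302*y - 91) + 63*y^2 - 413*y - 196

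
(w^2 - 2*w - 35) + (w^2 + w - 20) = 2*w^2 - w - 55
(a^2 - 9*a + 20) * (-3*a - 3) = -3*a^3 + 24*a^2 - 33*a - 60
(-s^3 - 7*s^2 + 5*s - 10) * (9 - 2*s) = 2*s^4 + 5*s^3 - 73*s^2 + 65*s - 90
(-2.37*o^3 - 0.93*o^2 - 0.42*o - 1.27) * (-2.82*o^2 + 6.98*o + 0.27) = 6.6834*o^5 - 13.92*o^4 - 5.9469*o^3 + 0.3987*o^2 - 8.978*o - 0.3429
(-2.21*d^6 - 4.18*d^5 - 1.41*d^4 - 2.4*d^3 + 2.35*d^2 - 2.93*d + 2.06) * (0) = 0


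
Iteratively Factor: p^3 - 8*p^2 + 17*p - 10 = (p - 1)*(p^2 - 7*p + 10) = (p - 5)*(p - 1)*(p - 2)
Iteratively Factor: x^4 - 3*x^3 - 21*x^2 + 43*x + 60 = (x - 3)*(x^3 - 21*x - 20) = (x - 5)*(x - 3)*(x^2 + 5*x + 4) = (x - 5)*(x - 3)*(x + 4)*(x + 1)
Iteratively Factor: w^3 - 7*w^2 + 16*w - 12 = (w - 2)*(w^2 - 5*w + 6) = (w - 3)*(w - 2)*(w - 2)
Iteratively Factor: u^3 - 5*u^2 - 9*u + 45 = (u + 3)*(u^2 - 8*u + 15) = (u - 5)*(u + 3)*(u - 3)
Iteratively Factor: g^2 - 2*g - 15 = (g + 3)*(g - 5)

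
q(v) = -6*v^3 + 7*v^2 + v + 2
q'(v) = -18*v^2 + 14*v + 1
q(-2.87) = 198.63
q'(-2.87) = -187.44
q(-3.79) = 425.40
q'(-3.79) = -310.61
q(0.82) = 4.22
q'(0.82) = 0.38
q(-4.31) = 608.10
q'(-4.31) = -393.71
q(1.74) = -6.67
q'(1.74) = -29.14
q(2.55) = -49.42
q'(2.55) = -80.34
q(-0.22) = 2.18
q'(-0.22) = -2.95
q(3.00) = -94.00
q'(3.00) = -119.00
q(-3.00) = 224.00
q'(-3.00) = -203.00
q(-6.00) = 1544.00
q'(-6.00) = -731.00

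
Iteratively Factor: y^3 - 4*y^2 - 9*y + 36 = (y + 3)*(y^2 - 7*y + 12) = (y - 4)*(y + 3)*(y - 3)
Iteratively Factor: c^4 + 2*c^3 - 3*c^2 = (c)*(c^3 + 2*c^2 - 3*c) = c^2*(c^2 + 2*c - 3) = c^2*(c - 1)*(c + 3)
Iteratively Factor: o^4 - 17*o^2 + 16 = (o + 1)*(o^3 - o^2 - 16*o + 16) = (o + 1)*(o + 4)*(o^2 - 5*o + 4) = (o - 4)*(o + 1)*(o + 4)*(o - 1)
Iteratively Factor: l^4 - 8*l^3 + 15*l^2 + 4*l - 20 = (l - 5)*(l^3 - 3*l^2 + 4) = (l - 5)*(l - 2)*(l^2 - l - 2) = (l - 5)*(l - 2)^2*(l + 1)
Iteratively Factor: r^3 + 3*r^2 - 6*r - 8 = (r + 1)*(r^2 + 2*r - 8) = (r - 2)*(r + 1)*(r + 4)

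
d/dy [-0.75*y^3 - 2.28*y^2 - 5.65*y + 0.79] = -2.25*y^2 - 4.56*y - 5.65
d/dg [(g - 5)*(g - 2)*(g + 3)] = 3*g^2 - 8*g - 11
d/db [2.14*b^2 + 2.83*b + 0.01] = 4.28*b + 2.83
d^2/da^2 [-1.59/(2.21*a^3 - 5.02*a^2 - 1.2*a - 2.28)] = ((21.0834*a - 15.9636)*(-2.21*a^3 + 5.02*a^2 + 1.2*a + 2.28) + 1.59*(-13.26*a^2 + 20.08*a + 2.4)*(-6.63*a^2 + 10.04*a + 1.2))/(-2.21*a^3 + 5.02*a^2 + 1.2*a + 2.28)^3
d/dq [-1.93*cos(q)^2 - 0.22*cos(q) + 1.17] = (3.86*cos(q) + 0.22)*sin(q)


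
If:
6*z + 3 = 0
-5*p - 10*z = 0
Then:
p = 1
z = -1/2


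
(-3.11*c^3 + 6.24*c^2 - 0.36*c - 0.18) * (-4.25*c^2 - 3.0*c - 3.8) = 13.2175*c^5 - 17.19*c^4 - 5.372*c^3 - 21.867*c^2 + 1.908*c + 0.684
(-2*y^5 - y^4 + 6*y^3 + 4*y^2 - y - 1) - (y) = -2*y^5 - y^4 + 6*y^3 + 4*y^2 - 2*y - 1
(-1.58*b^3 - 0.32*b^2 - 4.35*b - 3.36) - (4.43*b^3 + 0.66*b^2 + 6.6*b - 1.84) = -6.01*b^3 - 0.98*b^2 - 10.95*b - 1.52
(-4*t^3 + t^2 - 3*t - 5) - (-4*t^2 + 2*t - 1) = -4*t^3 + 5*t^2 - 5*t - 4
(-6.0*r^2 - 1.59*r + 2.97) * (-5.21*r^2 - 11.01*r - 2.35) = 31.26*r^4 + 74.3439*r^3 + 16.1322*r^2 - 28.9632*r - 6.9795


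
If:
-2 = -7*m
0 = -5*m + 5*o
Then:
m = 2/7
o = 2/7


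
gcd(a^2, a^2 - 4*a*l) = a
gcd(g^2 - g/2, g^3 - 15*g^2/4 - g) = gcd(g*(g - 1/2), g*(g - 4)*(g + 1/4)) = g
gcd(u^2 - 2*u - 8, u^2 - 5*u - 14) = u + 2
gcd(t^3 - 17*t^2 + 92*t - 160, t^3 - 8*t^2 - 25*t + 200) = t^2 - 13*t + 40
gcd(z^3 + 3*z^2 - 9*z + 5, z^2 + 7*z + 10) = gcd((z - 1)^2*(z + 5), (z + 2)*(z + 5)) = z + 5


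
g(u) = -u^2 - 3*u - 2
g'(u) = -2*u - 3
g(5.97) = -55.55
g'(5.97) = -14.94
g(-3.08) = -2.25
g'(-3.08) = 3.16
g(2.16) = -13.15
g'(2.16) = -7.32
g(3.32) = -22.98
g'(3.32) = -9.64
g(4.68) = -37.94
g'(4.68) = -12.36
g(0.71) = -4.63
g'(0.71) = -4.42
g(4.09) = -31.00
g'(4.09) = -11.18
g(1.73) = -10.18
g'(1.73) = -6.46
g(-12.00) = -110.00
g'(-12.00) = 21.00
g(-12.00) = -110.00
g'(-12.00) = 21.00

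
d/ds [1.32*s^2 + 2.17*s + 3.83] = 2.64*s + 2.17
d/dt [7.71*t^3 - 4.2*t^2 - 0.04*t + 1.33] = 23.13*t^2 - 8.4*t - 0.04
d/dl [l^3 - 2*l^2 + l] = 3*l^2 - 4*l + 1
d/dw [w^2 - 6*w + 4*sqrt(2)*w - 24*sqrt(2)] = 2*w - 6 + 4*sqrt(2)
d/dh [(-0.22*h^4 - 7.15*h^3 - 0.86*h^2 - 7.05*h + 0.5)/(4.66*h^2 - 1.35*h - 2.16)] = (-2.0504*h^5 - 32.428*h^4 + 21.2058*h^3 + 80.346*h^2 - 0.944799999999999*h + 15.903)/(21.7156*h^4 - 12.582*h^3 - 18.3087*h^2 + 5.832*h + 4.6656)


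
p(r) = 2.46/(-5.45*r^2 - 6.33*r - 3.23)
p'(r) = 2.46*(10.9*r + 6.33)/(-5.45*r^2 - 6.33*r - 3.23)^2 = (26.814*r + 15.5718)/(5.45*r^2 + 6.33*r + 3.23)^2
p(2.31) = -0.05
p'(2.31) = 0.04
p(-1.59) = -0.35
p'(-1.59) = -0.56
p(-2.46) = -0.12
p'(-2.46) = -0.12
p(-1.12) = -0.83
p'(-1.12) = -1.63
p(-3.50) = -0.05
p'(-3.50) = -0.03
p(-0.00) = -0.76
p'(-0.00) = 1.49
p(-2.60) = -0.10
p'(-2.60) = -0.10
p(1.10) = -0.15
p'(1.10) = 0.16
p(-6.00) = -0.02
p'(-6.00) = -0.01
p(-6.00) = -0.02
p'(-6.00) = -0.01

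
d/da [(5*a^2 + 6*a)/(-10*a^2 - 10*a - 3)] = 2*(5*a^2 - 15*a - 9)/(100*a^4 + 200*a^3 + 160*a^2 + 60*a + 9)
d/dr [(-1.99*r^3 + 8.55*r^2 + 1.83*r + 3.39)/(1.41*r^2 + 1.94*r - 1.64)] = (-2.8059*r^4 - 7.7212*r^3 + 23.7975*r^2 - 37.6038*r - 9.5778)/(1.9881*r^4 + 5.4708*r^3 - 0.8612*r^2 - 6.3632*r + 2.6896)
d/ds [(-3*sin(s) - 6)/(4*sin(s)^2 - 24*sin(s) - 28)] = 3*(sin(s)^2 + 4*sin(s) - 5)*cos(s)/(4*(sin(s) - 7)^2*(sin(s) + 1)^2)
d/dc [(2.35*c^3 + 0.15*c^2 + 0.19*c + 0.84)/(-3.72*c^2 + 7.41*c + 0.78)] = (-8.742*c^4 + 34.827*c^3 + 7.3173*c^2 + 6.4836*c - 6.0762)/(13.8384*c^4 - 55.1304*c^3 + 49.1049*c^2 + 11.5596*c + 0.6084)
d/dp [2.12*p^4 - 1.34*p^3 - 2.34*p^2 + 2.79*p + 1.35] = 8.48*p^3 - 4.02*p^2 - 4.68*p + 2.79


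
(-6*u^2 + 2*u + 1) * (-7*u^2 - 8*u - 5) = 42*u^4 + 34*u^3 + 7*u^2 - 18*u - 5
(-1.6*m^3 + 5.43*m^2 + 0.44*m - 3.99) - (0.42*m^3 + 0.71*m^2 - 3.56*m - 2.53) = -2.02*m^3 + 4.72*m^2 + 4.0*m - 1.46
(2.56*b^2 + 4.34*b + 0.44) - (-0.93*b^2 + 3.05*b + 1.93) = 3.49*b^2 + 1.29*b - 1.49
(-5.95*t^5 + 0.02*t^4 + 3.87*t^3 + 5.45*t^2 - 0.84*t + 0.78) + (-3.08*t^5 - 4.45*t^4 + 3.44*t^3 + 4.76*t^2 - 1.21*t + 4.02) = -9.03*t^5 - 4.43*t^4 + 7.31*t^3 + 10.21*t^2 - 2.05*t + 4.8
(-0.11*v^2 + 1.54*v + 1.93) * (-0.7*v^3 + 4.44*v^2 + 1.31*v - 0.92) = 0.077*v^5 - 1.5664*v^4 + 5.3425*v^3 + 10.6878*v^2 + 1.1115*v - 1.7756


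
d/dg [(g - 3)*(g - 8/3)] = 2*g - 17/3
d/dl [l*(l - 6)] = 2*l - 6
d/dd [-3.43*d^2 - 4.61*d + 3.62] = -6.86*d - 4.61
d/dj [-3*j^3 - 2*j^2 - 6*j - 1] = -9*j^2 - 4*j - 6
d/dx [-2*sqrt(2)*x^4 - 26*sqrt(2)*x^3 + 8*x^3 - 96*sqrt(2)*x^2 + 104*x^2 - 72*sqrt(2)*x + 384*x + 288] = -8*sqrt(2)*x^3 - 78*sqrt(2)*x^2 + 24*x^2 - 192*sqrt(2)*x + 208*x - 72*sqrt(2) + 384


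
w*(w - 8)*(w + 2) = w^3 - 6*w^2 - 16*w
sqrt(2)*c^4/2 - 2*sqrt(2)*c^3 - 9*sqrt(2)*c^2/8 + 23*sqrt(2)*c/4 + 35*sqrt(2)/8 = (c - 7/2)*(c - 5/2)*(c + 1)*(sqrt(2)*c/2 + sqrt(2)/2)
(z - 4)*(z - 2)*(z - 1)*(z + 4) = z^4 - 3*z^3 - 14*z^2 + 48*z - 32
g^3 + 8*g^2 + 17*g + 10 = (g + 1)*(g + 2)*(g + 5)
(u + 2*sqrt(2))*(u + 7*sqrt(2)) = u^2 + 9*sqrt(2)*u + 28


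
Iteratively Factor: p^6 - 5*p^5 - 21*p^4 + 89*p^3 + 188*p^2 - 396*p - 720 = (p - 3)*(p^5 - 2*p^4 - 27*p^3 + 8*p^2 + 212*p + 240) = (p - 4)*(p - 3)*(p^4 + 2*p^3 - 19*p^2 - 68*p - 60) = (p - 5)*(p - 4)*(p - 3)*(p^3 + 7*p^2 + 16*p + 12) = (p - 5)*(p - 4)*(p - 3)*(p + 2)*(p^2 + 5*p + 6) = (p - 5)*(p - 4)*(p - 3)*(p + 2)*(p + 3)*(p + 2)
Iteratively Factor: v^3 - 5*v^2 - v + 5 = (v - 5)*(v^2 - 1) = (v - 5)*(v - 1)*(v + 1)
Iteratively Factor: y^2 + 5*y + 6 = (y + 3)*(y + 2)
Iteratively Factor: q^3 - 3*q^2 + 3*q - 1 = (q - 1)*(q^2 - 2*q + 1) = (q - 1)^2*(q - 1)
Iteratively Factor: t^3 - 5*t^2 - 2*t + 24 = (t - 4)*(t^2 - t - 6) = (t - 4)*(t - 3)*(t + 2)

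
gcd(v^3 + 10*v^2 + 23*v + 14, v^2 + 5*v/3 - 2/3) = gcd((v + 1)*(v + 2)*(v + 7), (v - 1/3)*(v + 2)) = v + 2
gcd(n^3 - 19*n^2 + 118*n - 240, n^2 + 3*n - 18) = 1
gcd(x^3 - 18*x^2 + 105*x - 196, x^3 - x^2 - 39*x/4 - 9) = x - 4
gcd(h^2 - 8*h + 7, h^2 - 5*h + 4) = h - 1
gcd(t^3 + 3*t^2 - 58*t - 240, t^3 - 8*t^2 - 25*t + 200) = t^2 - 3*t - 40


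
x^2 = x^2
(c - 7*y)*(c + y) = c^2 - 6*c*y - 7*y^2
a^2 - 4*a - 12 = (a - 6)*(a + 2)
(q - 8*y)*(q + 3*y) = q^2 - 5*q*y - 24*y^2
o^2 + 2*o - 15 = (o - 3)*(o + 5)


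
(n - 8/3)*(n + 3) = n^2 + n/3 - 8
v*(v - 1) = v^2 - v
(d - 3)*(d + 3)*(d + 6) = d^3 + 6*d^2 - 9*d - 54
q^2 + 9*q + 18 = (q + 3)*(q + 6)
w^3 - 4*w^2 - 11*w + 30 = (w - 5)*(w - 2)*(w + 3)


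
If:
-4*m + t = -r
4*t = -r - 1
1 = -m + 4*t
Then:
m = -7/19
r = -31/19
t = 3/19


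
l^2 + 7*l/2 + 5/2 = (l + 1)*(l + 5/2)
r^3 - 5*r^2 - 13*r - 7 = (r - 7)*(r + 1)^2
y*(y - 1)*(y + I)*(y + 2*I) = y^4 - y^3 + 3*I*y^3 - 2*y^2 - 3*I*y^2 + 2*y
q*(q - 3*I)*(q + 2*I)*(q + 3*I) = q^4 + 2*I*q^3 + 9*q^2 + 18*I*q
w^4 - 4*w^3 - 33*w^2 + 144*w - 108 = (w - 6)*(w - 3)*(w - 1)*(w + 6)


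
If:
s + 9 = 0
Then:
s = -9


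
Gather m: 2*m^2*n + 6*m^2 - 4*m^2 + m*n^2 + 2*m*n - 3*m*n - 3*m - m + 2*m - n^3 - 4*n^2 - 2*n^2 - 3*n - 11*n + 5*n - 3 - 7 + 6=m^2*(2*n + 2) + m*(n^2 - n - 2) - n^3 - 6*n^2 - 9*n - 4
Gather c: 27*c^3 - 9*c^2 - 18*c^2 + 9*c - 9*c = 27*c^3 - 27*c^2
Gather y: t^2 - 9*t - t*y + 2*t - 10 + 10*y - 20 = t^2 - 7*t + y*(10 - t) - 30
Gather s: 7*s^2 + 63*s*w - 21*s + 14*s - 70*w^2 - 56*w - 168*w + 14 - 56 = 7*s^2 + s*(63*w - 7) - 70*w^2 - 224*w - 42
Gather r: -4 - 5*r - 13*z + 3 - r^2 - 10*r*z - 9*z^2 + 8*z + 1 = -r^2 + r*(-10*z - 5) - 9*z^2 - 5*z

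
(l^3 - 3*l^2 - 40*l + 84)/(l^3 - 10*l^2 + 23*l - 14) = (l + 6)/(l - 1)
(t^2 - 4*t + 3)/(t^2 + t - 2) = (t - 3)/(t + 2)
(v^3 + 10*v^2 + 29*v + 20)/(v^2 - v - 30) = (v^2 + 5*v + 4)/(v - 6)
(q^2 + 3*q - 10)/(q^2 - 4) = (q + 5)/(q + 2)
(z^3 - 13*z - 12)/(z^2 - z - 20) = (-z^3 + 13*z + 12)/(-z^2 + z + 20)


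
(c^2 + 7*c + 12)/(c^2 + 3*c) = (c + 4)/c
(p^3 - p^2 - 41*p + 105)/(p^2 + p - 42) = (p^2 - 8*p + 15)/(p - 6)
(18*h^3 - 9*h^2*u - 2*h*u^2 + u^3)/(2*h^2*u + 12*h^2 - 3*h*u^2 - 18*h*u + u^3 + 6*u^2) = (-9*h^2 + u^2)/(-h*u - 6*h + u^2 + 6*u)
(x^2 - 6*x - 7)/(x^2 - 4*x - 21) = (x + 1)/(x + 3)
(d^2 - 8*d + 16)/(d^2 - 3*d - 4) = (d - 4)/(d + 1)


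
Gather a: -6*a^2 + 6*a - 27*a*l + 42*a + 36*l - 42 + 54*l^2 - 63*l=-6*a^2 + a*(48 - 27*l) + 54*l^2 - 27*l - 42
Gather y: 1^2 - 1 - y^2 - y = -y^2 - y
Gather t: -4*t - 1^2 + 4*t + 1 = 0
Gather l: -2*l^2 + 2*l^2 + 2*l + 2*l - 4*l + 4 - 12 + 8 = 0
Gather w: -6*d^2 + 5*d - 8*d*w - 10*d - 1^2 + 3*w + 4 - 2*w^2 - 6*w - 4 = -6*d^2 - 5*d - 2*w^2 + w*(-8*d - 3) - 1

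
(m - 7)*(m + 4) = m^2 - 3*m - 28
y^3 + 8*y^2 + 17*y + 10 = (y + 1)*(y + 2)*(y + 5)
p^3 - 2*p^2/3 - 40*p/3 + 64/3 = (p - 8/3)*(p - 2)*(p + 4)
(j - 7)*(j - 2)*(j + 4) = j^3 - 5*j^2 - 22*j + 56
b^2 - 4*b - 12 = (b - 6)*(b + 2)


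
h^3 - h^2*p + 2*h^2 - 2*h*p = h*(h + 2)*(h - p)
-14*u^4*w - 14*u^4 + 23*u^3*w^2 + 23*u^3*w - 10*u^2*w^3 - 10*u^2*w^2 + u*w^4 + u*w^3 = (-7*u + w)*(-2*u + w)*(-u + w)*(u*w + u)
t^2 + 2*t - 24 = (t - 4)*(t + 6)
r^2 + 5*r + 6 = (r + 2)*(r + 3)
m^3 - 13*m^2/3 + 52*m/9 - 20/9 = (m - 2)*(m - 5/3)*(m - 2/3)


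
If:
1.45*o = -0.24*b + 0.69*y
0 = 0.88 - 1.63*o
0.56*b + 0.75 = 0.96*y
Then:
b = 1.50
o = 0.54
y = 1.66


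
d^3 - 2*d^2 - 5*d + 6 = (d - 3)*(d - 1)*(d + 2)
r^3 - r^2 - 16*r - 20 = (r - 5)*(r + 2)^2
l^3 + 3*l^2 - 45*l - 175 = (l - 7)*(l + 5)^2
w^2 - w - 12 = (w - 4)*(w + 3)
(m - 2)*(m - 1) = m^2 - 3*m + 2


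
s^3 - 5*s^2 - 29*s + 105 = (s - 7)*(s - 3)*(s + 5)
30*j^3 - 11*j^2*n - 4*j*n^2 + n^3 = (-5*j + n)*(-2*j + n)*(3*j + n)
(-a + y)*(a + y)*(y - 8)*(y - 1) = -a^2*y^2 + 9*a^2*y - 8*a^2 + y^4 - 9*y^3 + 8*y^2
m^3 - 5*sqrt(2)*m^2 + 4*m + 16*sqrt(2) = (m - 4*sqrt(2))*(m - 2*sqrt(2))*(m + sqrt(2))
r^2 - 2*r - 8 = (r - 4)*(r + 2)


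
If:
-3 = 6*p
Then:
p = -1/2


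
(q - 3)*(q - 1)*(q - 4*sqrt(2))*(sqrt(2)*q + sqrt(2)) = sqrt(2)*q^4 - 8*q^3 - 3*sqrt(2)*q^3 - sqrt(2)*q^2 + 24*q^2 + 3*sqrt(2)*q + 8*q - 24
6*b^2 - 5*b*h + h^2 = (-3*b + h)*(-2*b + h)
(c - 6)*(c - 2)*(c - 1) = c^3 - 9*c^2 + 20*c - 12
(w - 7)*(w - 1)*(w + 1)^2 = w^4 - 6*w^3 - 8*w^2 + 6*w + 7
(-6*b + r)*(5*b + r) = -30*b^2 - b*r + r^2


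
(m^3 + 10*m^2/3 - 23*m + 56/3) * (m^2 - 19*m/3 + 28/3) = m^5 - 3*m^4 - 313*m^3/9 + 1759*m^2/9 - 2996*m/9 + 1568/9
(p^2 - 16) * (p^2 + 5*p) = p^4 + 5*p^3 - 16*p^2 - 80*p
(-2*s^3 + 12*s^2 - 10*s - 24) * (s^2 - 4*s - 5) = -2*s^5 + 20*s^4 - 48*s^3 - 44*s^2 + 146*s + 120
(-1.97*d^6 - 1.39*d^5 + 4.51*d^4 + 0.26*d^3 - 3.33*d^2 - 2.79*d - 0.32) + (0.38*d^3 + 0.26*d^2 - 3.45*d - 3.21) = -1.97*d^6 - 1.39*d^5 + 4.51*d^4 + 0.64*d^3 - 3.07*d^2 - 6.24*d - 3.53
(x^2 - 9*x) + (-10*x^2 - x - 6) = -9*x^2 - 10*x - 6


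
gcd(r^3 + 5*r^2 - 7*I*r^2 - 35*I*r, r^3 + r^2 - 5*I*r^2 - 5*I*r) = r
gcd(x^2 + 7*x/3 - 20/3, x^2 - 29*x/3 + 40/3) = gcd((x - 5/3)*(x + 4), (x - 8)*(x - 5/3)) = x - 5/3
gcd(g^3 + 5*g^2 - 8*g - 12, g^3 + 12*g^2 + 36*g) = g + 6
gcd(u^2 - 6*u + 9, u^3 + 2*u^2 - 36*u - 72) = 1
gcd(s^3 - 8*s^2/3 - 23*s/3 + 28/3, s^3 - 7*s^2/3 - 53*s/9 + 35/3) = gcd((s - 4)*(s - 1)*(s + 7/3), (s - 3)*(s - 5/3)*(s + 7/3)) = s + 7/3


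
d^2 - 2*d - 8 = (d - 4)*(d + 2)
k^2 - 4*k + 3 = (k - 3)*(k - 1)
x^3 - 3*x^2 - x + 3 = (x - 3)*(x - 1)*(x + 1)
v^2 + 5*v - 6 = (v - 1)*(v + 6)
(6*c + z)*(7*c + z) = 42*c^2 + 13*c*z + z^2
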